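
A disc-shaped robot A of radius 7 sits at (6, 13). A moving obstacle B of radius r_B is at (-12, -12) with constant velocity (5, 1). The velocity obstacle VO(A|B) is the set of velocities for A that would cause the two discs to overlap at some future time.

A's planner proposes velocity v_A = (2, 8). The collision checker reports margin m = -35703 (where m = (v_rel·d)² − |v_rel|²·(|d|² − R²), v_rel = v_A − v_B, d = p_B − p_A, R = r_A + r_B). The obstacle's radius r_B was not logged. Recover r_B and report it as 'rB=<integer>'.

m = -35703
d = (-18, -25);  v_rel = (-3, 7),  |v_rel|² = 58
v_rel×d = (-3)·(-25) − (7)·(-18) = 201
since m = R²·58 − 201²:  R² = (40401 + -35703) / 58 = 81
R = √81 = 9  ⇒  r_B = 9 − 7 = 2

rB=2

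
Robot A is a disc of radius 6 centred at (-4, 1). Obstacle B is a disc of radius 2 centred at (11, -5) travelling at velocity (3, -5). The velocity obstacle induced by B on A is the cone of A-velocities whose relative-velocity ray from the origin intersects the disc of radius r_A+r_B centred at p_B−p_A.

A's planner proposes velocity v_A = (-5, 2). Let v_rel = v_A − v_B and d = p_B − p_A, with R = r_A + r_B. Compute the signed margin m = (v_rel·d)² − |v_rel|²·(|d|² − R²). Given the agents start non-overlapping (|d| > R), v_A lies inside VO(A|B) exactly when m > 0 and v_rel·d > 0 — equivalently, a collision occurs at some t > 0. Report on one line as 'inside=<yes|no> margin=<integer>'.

d = (15, -6),  |d|² = 261;  R = 6+2 = 8,  c = 261−8² = 197
v_rel = (-8, 7),  |v_rel|² = 113;  v_rel·d = (-8)·(15) + (7)·(-6) = -162
113·t² + 324·t + 197 = 0  ⇒  m = (-162)² − 113·197 = 3983
m = 3983 > 0,  v_rel·d = -162 < 0  ⇒  outside

inside=no margin=3983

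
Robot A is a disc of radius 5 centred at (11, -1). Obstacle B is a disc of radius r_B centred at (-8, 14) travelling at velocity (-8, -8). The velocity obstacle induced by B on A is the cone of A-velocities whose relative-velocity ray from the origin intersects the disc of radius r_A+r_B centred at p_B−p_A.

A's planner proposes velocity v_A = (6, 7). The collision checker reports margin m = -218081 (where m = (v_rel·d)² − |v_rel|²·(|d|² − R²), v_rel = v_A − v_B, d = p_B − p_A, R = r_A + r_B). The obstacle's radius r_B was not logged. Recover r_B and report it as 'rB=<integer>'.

m = -218081
d = (-19, 15);  v_rel = (14, 15),  |v_rel|² = 421
v_rel×d = (14)·(15) − (15)·(-19) = 495
since m = R²·421 − 495²:  R² = (245025 + -218081) / 421 = 64
R = √64 = 8  ⇒  r_B = 8 − 5 = 3

rB=3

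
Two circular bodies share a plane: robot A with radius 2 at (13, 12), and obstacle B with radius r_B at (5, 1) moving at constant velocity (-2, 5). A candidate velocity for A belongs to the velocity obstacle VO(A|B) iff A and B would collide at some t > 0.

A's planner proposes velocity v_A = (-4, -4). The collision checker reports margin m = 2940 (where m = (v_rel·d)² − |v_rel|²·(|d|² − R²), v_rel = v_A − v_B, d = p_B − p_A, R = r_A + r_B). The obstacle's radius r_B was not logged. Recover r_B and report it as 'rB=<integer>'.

m = 2940
d = (-8, -11);  v_rel = (-2, -9),  |v_rel|² = 85
v_rel×d = (-2)·(-11) − (-9)·(-8) = -50
since m = R²·85 − (-50)²:  R² = (2500 + 2940) / 85 = 64
R = √64 = 8  ⇒  r_B = 8 − 2 = 6

rB=6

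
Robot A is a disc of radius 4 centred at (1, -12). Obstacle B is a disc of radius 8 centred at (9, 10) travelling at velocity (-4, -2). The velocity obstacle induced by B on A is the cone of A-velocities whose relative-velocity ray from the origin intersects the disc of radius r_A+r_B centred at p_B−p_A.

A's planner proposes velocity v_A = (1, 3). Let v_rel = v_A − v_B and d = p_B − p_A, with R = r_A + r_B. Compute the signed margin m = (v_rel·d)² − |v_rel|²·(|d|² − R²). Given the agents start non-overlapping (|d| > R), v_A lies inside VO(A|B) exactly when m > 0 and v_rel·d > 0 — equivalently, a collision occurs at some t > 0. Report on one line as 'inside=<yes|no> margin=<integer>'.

d = (8, 22),  |d|² = 548;  R = 4+8 = 12,  c = 548−12² = 404
v_rel = (5, 5),  |v_rel|² = 50;  v_rel·d = (5)·(8) + (5)·(22) = 150
50·t² − 300·t + 404 = 0  ⇒  m = 150² − 50·404 = 2300
m = 2300 > 0,  v_rel·d = 150 > 0  ⇒  inside

inside=yes margin=2300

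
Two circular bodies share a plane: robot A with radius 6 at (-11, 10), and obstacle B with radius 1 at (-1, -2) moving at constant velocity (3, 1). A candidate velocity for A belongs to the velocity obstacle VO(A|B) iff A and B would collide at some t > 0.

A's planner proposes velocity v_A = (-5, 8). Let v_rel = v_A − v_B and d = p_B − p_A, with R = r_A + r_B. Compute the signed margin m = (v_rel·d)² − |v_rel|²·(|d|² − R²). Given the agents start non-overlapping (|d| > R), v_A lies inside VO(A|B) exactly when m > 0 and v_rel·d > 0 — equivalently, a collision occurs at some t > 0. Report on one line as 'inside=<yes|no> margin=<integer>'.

d = (10, -12),  |d|² = 244;  R = 6+1 = 7,  c = 244−7² = 195
v_rel = (-8, 7),  |v_rel|² = 113;  v_rel·d = (-8)·(10) + (7)·(-12) = -164
113·t² + 328·t + 195 = 0  ⇒  m = (-164)² − 113·195 = 4861
m = 4861 > 0,  v_rel·d = -164 < 0  ⇒  outside

inside=no margin=4861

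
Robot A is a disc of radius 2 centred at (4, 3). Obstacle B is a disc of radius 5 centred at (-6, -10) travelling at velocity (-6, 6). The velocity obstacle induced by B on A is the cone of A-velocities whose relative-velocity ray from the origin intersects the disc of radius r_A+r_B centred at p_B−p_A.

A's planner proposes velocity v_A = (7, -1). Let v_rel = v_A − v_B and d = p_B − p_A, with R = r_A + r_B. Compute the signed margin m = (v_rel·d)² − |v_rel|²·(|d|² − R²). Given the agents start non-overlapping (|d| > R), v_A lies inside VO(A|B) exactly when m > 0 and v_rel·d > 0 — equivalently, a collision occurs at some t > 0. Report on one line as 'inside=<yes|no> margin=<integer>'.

d = (-10, -13),  |d|² = 269;  R = 2+5 = 7,  c = 269−7² = 220
v_rel = (13, -7),  |v_rel|² = 218;  v_rel·d = (13)·(-10) + (-7)·(-13) = -39
218·t² + 78·t + 220 = 0  ⇒  m = (-39)² − 218·220 = -46439
m = -46439 < 0,  v_rel·d = -39 < 0  ⇒  outside

inside=no margin=-46439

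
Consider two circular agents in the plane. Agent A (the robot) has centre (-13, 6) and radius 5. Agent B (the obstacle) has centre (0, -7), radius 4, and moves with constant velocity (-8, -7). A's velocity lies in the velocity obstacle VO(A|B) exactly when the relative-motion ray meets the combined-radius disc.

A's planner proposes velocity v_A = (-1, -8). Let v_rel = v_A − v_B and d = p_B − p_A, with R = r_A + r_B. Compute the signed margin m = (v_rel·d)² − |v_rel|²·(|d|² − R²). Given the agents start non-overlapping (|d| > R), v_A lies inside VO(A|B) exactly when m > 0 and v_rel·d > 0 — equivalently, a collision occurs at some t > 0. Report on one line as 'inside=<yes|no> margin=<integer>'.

d = (13, -13),  |d|² = 338;  R = 5+4 = 9,  c = 338−9² = 257
v_rel = (7, -1),  |v_rel|² = 50;  v_rel·d = (7)·(13) + (-1)·(-13) = 104
50·t² − 208·t + 257 = 0  ⇒  m = 104² − 50·257 = -2034
m = -2034 < 0,  v_rel·d = 104 > 0  ⇒  outside

inside=no margin=-2034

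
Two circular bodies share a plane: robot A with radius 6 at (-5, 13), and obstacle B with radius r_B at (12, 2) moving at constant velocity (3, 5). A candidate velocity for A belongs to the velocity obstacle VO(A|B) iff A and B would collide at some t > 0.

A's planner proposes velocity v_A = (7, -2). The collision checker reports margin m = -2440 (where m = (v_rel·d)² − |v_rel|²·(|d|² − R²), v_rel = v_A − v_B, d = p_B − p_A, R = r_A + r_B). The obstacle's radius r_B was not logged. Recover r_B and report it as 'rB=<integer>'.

m = -2440
d = (17, -11);  v_rel = (4, -7),  |v_rel|² = 65
v_rel×d = (4)·(-11) − (-7)·(17) = 75
since m = R²·65 − 75²:  R² = (5625 + -2440) / 65 = 49
R = √49 = 7  ⇒  r_B = 7 − 6 = 1

rB=1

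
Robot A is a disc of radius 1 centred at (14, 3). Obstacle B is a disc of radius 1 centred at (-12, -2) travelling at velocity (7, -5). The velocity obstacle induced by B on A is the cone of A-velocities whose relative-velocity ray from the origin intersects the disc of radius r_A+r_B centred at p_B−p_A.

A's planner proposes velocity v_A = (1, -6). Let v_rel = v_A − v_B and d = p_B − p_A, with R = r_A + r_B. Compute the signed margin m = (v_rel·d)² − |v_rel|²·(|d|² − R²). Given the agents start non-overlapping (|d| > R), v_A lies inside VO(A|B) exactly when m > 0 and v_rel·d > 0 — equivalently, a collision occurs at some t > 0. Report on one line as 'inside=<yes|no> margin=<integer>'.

d = (-26, -5),  |d|² = 701;  R = 1+1 = 2,  c = 701−2² = 697
v_rel = (-6, -1),  |v_rel|² = 37;  v_rel·d = (-6)·(-26) + (-1)·(-5) = 161
37·t² − 322·t + 697 = 0  ⇒  m = 161² − 37·697 = 132
m = 132 > 0,  v_rel·d = 161 > 0  ⇒  inside

inside=yes margin=132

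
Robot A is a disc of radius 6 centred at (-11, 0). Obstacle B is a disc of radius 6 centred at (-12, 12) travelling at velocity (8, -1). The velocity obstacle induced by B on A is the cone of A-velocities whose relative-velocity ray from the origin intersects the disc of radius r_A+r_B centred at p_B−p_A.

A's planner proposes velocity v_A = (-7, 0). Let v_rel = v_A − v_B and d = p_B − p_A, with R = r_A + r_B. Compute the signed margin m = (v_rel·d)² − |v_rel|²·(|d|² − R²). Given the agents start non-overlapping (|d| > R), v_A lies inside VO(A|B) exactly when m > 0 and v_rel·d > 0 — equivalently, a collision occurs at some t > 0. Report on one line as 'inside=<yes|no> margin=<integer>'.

d = (-1, 12),  |d|² = 145;  R = 6+6 = 12,  c = 145−12² = 1
v_rel = (-15, 1),  |v_rel|² = 226;  v_rel·d = (-15)·(-1) + (1)·(12) = 27
226·t² − 54·t + 1 = 0  ⇒  m = 27² − 226·1 = 503
m = 503 > 0,  v_rel·d = 27 > 0  ⇒  inside

inside=yes margin=503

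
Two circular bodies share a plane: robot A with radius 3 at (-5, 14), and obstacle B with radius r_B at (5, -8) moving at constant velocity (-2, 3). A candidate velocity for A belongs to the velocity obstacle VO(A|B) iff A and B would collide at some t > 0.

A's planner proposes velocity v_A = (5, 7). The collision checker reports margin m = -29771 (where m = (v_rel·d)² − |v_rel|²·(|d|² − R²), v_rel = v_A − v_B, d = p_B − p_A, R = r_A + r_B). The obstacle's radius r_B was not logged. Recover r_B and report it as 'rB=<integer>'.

m = -29771
d = (10, -22);  v_rel = (7, 4),  |v_rel|² = 65
v_rel×d = (7)·(-22) − (4)·(10) = -194
since m = R²·65 − (-194)²:  R² = (37636 + -29771) / 65 = 121
R = √121 = 11  ⇒  r_B = 11 − 3 = 8

rB=8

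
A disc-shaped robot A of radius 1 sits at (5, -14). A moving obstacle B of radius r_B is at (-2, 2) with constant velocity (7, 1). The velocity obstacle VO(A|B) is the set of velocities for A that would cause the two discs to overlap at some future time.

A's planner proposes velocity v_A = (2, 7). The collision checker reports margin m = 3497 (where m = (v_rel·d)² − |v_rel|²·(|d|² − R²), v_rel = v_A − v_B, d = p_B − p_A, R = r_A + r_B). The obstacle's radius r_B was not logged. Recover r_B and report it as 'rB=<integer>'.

m = 3497
d = (-7, 16);  v_rel = (-5, 6),  |v_rel|² = 61
v_rel×d = (-5)·(16) − (6)·(-7) = -38
since m = R²·61 − (-38)²:  R² = (1444 + 3497) / 61 = 81
R = √81 = 9  ⇒  r_B = 9 − 1 = 8

rB=8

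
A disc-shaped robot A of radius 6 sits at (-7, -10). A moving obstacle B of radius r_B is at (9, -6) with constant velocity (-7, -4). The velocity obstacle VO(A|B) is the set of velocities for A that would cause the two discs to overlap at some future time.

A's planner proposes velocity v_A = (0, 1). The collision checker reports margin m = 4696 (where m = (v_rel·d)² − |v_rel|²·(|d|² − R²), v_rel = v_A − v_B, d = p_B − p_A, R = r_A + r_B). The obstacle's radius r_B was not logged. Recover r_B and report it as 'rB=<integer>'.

m = 4696
d = (16, 4);  v_rel = (7, 5),  |v_rel|² = 74
v_rel×d = (7)·(4) − (5)·(16) = -52
since m = R²·74 − (-52)²:  R² = (2704 + 4696) / 74 = 100
R = √100 = 10  ⇒  r_B = 10 − 6 = 4

rB=4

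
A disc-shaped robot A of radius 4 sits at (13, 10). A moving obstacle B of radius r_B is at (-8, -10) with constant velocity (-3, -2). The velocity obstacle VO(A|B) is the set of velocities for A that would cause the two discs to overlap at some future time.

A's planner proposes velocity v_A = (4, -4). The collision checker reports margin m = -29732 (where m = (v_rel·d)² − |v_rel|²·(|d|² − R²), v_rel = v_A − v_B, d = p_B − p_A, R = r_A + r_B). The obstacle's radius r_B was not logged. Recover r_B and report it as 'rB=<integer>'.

m = -29732
d = (-21, -20);  v_rel = (7, -2),  |v_rel|² = 53
v_rel×d = (7)·(-20) − (-2)·(-21) = -182
since m = R²·53 − (-182)²:  R² = (33124 + -29732) / 53 = 64
R = √64 = 8  ⇒  r_B = 8 − 4 = 4

rB=4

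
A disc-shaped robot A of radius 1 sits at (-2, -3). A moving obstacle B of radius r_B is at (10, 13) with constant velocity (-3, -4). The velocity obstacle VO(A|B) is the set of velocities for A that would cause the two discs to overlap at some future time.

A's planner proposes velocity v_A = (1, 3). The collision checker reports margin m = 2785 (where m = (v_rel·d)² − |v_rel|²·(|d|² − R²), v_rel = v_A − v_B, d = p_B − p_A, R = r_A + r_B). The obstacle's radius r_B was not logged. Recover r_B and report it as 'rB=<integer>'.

m = 2785
d = (12, 16);  v_rel = (4, 7),  |v_rel|² = 65
v_rel×d = (4)·(16) − (7)·(12) = -20
since m = R²·65 − (-20)²:  R² = (400 + 2785) / 65 = 49
R = √49 = 7  ⇒  r_B = 7 − 1 = 6

rB=6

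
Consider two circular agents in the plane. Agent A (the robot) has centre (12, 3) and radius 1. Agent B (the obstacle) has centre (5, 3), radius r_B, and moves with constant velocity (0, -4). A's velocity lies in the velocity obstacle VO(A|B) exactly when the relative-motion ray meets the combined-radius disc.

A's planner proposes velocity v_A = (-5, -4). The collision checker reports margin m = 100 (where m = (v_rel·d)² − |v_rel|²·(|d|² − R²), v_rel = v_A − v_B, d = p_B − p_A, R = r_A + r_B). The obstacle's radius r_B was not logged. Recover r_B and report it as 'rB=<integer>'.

m = 100
d = (-7, 0);  v_rel = (-5, 0),  |v_rel|² = 25
v_rel×d = (-5)·(0) − (0)·(-7) = 0
since m = R²·25 − 0²:  R² = (0 + 100) / 25 = 4
R = √4 = 2  ⇒  r_B = 2 − 1 = 1

rB=1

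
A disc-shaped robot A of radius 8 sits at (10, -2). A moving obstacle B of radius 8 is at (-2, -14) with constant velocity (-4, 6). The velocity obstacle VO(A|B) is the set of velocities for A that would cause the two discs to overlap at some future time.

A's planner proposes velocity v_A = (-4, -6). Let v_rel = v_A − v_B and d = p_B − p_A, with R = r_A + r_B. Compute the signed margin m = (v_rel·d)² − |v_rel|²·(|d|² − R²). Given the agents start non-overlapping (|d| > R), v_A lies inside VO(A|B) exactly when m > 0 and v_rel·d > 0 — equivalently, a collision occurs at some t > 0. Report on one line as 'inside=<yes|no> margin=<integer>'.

d = (-12, -12),  |d|² = 288;  R = 8+8 = 16,  c = 288−16² = 32
v_rel = (0, -12),  |v_rel|² = 144;  v_rel·d = (0)·(-12) + (-12)·(-12) = 144
144·t² − 288·t + 32 = 0  ⇒  m = 144² − 144·32 = 16128
m = 16128 > 0,  v_rel·d = 144 > 0  ⇒  inside

inside=yes margin=16128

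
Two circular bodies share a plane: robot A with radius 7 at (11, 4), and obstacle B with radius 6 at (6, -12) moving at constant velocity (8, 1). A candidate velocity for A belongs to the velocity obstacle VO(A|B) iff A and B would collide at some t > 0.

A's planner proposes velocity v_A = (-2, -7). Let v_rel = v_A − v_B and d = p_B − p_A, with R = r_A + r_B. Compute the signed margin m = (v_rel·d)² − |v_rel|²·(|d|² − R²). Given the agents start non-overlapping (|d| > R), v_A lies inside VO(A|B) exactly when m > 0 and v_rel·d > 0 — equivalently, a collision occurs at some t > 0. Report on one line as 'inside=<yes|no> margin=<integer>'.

d = (-5, -16),  |d|² = 281;  R = 7+6 = 13,  c = 281−13² = 112
v_rel = (-10, -8),  |v_rel|² = 164;  v_rel·d = (-10)·(-5) + (-8)·(-16) = 178
164·t² − 356·t + 112 = 0  ⇒  m = 178² − 164·112 = 13316
m = 13316 > 0,  v_rel·d = 178 > 0  ⇒  inside

inside=yes margin=13316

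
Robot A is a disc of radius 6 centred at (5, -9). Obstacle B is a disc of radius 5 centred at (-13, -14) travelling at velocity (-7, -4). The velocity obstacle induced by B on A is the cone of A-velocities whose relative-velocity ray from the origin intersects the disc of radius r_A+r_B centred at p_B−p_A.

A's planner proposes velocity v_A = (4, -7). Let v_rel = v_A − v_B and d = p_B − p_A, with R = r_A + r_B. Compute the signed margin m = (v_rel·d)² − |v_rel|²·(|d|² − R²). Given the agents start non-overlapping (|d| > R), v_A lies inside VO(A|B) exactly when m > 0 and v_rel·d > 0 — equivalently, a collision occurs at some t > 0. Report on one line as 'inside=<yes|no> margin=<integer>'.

d = (-18, -5),  |d|² = 349;  R = 6+5 = 11,  c = 349−11² = 228
v_rel = (11, -3),  |v_rel|² = 130;  v_rel·d = (11)·(-18) + (-3)·(-5) = -183
130·t² + 366·t + 228 = 0  ⇒  m = (-183)² − 130·228 = 3849
m = 3849 > 0,  v_rel·d = -183 < 0  ⇒  outside

inside=no margin=3849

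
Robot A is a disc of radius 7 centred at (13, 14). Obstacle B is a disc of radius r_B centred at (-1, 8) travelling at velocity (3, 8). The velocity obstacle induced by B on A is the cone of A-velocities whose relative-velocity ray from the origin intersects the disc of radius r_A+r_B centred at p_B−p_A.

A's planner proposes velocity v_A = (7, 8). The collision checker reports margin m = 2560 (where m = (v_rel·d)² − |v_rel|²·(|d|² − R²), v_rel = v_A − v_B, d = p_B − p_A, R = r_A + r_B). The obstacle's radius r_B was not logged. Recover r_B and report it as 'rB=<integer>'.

m = 2560
d = (-14, -6);  v_rel = (4, 0),  |v_rel|² = 16
v_rel×d = (4)·(-6) − (0)·(-14) = -24
since m = R²·16 − (-24)²:  R² = (576 + 2560) / 16 = 196
R = √196 = 14  ⇒  r_B = 14 − 7 = 7

rB=7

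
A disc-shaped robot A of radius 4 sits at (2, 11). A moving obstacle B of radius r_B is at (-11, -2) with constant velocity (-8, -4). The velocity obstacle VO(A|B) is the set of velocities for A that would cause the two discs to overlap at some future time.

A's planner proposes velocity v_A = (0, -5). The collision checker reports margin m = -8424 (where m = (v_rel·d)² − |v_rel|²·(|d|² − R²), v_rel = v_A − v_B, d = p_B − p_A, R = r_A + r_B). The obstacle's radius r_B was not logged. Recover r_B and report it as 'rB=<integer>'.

m = -8424
d = (-13, -13);  v_rel = (8, -1),  |v_rel|² = 65
v_rel×d = (8)·(-13) − (-1)·(-13) = -117
since m = R²·65 − (-117)²:  R² = (13689 + -8424) / 65 = 81
R = √81 = 9  ⇒  r_B = 9 − 4 = 5

rB=5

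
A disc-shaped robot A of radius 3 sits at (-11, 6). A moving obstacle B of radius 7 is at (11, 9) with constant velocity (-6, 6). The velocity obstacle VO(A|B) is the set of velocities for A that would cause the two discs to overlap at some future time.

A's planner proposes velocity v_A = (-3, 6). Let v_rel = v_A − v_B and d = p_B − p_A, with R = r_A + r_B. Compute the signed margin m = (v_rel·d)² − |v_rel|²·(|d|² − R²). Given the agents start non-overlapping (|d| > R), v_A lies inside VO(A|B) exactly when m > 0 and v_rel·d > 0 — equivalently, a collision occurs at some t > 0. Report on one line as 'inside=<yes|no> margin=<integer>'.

d = (22, 3),  |d|² = 493;  R = 3+7 = 10,  c = 493−10² = 393
v_rel = (3, 0),  |v_rel|² = 9;  v_rel·d = (3)·(22) + (0)·(3) = 66
9·t² − 132·t + 393 = 0  ⇒  m = 66² − 9·393 = 819
m = 819 > 0,  v_rel·d = 66 > 0  ⇒  inside

inside=yes margin=819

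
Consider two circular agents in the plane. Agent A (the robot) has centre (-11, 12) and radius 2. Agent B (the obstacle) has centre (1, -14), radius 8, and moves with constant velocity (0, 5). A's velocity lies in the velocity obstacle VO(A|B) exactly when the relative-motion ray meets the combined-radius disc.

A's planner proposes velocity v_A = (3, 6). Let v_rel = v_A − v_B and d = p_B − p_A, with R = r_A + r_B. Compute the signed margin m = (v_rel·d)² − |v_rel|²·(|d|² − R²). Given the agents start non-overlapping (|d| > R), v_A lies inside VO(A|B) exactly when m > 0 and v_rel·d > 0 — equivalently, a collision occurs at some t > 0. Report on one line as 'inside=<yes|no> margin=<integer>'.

d = (12, -26),  |d|² = 820;  R = 2+8 = 10,  c = 820−10² = 720
v_rel = (3, 1),  |v_rel|² = 10;  v_rel·d = (3)·(12) + (1)·(-26) = 10
10·t² − 20·t + 720 = 0  ⇒  m = 10² − 10·720 = -7100
m = -7100 < 0,  v_rel·d = 10 > 0  ⇒  outside

inside=no margin=-7100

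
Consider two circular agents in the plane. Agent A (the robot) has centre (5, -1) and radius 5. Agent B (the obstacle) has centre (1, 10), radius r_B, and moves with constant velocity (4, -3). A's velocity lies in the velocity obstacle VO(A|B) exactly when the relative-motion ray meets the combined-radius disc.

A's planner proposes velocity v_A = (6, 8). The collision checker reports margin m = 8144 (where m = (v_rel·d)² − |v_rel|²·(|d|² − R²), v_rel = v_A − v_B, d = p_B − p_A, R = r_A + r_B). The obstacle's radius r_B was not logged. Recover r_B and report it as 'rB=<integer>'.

m = 8144
d = (-4, 11);  v_rel = (2, 11),  |v_rel|² = 125
v_rel×d = (2)·(11) − (11)·(-4) = 66
since m = R²·125 − 66²:  R² = (4356 + 8144) / 125 = 100
R = √100 = 10  ⇒  r_B = 10 − 5 = 5

rB=5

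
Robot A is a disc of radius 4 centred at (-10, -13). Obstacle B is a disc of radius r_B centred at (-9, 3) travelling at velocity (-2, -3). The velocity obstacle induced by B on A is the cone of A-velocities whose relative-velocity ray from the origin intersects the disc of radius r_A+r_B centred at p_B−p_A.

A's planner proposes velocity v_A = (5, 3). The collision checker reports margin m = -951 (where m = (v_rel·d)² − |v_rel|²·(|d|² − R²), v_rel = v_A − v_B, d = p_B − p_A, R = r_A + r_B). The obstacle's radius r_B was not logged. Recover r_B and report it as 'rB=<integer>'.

m = -951
d = (1, 16);  v_rel = (7, 6),  |v_rel|² = 85
v_rel×d = (7)·(16) − (6)·(1) = 106
since m = R²·85 − 106²:  R² = (11236 + -951) / 85 = 121
R = √121 = 11  ⇒  r_B = 11 − 4 = 7

rB=7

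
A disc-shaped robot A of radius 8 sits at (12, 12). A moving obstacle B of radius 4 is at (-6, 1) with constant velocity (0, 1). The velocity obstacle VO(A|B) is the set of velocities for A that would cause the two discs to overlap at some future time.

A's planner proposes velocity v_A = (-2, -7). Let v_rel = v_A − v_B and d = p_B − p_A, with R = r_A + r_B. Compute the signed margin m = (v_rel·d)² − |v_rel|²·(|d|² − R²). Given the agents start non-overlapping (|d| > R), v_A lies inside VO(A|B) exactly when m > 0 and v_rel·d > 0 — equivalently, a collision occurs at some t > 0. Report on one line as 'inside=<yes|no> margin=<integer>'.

d = (-18, -11),  |d|² = 445;  R = 8+4 = 12,  c = 445−12² = 301
v_rel = (-2, -8),  |v_rel|² = 68;  v_rel·d = (-2)·(-18) + (-8)·(-11) = 124
68·t² − 248·t + 301 = 0  ⇒  m = 124² − 68·301 = -5092
m = -5092 < 0,  v_rel·d = 124 > 0  ⇒  outside

inside=no margin=-5092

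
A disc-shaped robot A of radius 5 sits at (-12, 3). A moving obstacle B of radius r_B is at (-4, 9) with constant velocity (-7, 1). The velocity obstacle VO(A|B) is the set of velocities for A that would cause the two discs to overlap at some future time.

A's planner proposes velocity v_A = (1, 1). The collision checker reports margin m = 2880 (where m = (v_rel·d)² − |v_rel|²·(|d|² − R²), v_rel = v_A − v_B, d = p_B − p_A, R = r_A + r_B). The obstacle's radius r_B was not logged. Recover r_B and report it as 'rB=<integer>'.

m = 2880
d = (8, 6);  v_rel = (8, 0),  |v_rel|² = 64
v_rel×d = (8)·(6) − (0)·(8) = 48
since m = R²·64 − 48²:  R² = (2304 + 2880) / 64 = 81
R = √81 = 9  ⇒  r_B = 9 − 5 = 4

rB=4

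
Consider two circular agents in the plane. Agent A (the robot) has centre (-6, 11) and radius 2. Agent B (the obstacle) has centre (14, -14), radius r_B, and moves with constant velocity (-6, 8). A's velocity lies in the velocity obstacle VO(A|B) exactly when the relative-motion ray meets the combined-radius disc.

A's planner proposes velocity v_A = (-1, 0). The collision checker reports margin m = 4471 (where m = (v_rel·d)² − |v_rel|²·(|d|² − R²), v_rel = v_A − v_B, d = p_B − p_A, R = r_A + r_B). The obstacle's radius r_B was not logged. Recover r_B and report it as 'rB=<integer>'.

m = 4471
d = (20, -25);  v_rel = (5, -8),  |v_rel|² = 89
v_rel×d = (5)·(-25) − (-8)·(20) = 35
since m = R²·89 − 35²:  R² = (1225 + 4471) / 89 = 64
R = √64 = 8  ⇒  r_B = 8 − 2 = 6

rB=6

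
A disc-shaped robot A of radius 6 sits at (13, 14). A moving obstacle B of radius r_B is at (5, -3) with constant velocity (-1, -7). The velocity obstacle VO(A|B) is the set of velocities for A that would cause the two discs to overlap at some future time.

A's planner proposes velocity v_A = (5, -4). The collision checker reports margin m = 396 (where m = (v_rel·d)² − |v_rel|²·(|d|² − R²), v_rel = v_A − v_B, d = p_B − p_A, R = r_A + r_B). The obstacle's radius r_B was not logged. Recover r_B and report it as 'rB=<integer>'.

m = 396
d = (-8, -17);  v_rel = (6, 3),  |v_rel|² = 45
v_rel×d = (6)·(-17) − (3)·(-8) = -78
since m = R²·45 − (-78)²:  R² = (6084 + 396) / 45 = 144
R = √144 = 12  ⇒  r_B = 12 − 6 = 6

rB=6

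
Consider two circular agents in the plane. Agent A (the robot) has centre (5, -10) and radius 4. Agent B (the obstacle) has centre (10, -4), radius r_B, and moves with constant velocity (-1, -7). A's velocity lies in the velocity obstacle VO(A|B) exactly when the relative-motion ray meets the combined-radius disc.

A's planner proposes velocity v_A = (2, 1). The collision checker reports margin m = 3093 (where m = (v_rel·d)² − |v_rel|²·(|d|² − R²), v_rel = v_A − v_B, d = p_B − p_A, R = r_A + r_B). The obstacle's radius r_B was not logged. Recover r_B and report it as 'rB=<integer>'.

m = 3093
d = (5, 6);  v_rel = (3, 8),  |v_rel|² = 73
v_rel×d = (3)·(6) − (8)·(5) = -22
since m = R²·73 − (-22)²:  R² = (484 + 3093) / 73 = 49
R = √49 = 7  ⇒  r_B = 7 − 4 = 3

rB=3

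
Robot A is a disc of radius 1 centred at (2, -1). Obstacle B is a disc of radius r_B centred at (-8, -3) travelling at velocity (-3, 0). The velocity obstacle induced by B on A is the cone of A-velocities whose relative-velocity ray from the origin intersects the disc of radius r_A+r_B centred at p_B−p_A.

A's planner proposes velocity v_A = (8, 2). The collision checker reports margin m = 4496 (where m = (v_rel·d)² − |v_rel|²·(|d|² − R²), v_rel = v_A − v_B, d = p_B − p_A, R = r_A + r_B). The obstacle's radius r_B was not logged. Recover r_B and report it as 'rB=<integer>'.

m = 4496
d = (-10, -2);  v_rel = (11, 2),  |v_rel|² = 125
v_rel×d = (11)·(-2) − (2)·(-10) = -2
since m = R²·125 − (-2)²:  R² = (4 + 4496) / 125 = 36
R = √36 = 6  ⇒  r_B = 6 − 1 = 5

rB=5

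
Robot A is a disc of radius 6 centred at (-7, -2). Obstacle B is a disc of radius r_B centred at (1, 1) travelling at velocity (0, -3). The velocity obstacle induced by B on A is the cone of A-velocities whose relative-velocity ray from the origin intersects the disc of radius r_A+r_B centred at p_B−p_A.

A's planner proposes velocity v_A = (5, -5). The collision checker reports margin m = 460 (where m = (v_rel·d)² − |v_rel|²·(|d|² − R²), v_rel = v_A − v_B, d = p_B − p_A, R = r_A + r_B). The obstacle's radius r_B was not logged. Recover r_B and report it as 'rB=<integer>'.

m = 460
d = (8, 3);  v_rel = (5, -2),  |v_rel|² = 29
v_rel×d = (5)·(3) − (-2)·(8) = 31
since m = R²·29 − 31²:  R² = (961 + 460) / 29 = 49
R = √49 = 7  ⇒  r_B = 7 − 6 = 1

rB=1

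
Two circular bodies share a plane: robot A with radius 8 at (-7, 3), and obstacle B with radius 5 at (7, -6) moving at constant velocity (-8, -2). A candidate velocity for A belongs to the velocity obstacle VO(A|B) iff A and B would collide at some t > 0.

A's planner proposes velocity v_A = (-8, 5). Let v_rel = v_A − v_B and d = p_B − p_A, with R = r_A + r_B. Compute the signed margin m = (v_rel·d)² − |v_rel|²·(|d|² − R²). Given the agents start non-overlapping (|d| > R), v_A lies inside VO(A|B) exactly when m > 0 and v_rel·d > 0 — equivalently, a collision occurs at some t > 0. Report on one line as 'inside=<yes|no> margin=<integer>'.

d = (14, -9),  |d|² = 277;  R = 8+5 = 13,  c = 277−13² = 108
v_rel = (0, 7),  |v_rel|² = 49;  v_rel·d = (0)·(14) + (7)·(-9) = -63
49·t² + 126·t + 108 = 0  ⇒  m = (-63)² − 49·108 = -1323
m = -1323 < 0,  v_rel·d = -63 < 0  ⇒  outside

inside=no margin=-1323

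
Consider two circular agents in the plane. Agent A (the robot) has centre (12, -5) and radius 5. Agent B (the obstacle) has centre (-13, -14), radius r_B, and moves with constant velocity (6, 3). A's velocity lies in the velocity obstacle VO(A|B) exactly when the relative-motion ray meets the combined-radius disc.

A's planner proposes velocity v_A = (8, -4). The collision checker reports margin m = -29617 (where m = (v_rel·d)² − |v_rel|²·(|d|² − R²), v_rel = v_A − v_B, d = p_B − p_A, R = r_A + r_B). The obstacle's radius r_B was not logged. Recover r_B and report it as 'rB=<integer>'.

m = -29617
d = (-25, -9);  v_rel = (2, -7),  |v_rel|² = 53
v_rel×d = (2)·(-9) − (-7)·(-25) = -193
since m = R²·53 − (-193)²:  R² = (37249 + -29617) / 53 = 144
R = √144 = 12  ⇒  r_B = 12 − 5 = 7

rB=7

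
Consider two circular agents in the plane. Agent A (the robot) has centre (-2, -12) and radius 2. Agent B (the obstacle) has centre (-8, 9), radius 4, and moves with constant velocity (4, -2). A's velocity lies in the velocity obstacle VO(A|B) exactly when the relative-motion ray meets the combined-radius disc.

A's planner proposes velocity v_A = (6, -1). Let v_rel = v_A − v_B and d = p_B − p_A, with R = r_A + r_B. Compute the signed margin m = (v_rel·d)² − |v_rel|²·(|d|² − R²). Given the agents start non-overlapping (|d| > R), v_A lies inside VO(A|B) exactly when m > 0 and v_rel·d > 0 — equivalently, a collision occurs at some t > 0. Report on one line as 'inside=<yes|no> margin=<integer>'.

d = (-6, 21),  |d|² = 477;  R = 2+4 = 6,  c = 477−6² = 441
v_rel = (2, 1),  |v_rel|² = 5;  v_rel·d = (2)·(-6) + (1)·(21) = 9
5·t² − 18·t + 441 = 0  ⇒  m = 9² − 5·441 = -2124
m = -2124 < 0,  v_rel·d = 9 > 0  ⇒  outside

inside=no margin=-2124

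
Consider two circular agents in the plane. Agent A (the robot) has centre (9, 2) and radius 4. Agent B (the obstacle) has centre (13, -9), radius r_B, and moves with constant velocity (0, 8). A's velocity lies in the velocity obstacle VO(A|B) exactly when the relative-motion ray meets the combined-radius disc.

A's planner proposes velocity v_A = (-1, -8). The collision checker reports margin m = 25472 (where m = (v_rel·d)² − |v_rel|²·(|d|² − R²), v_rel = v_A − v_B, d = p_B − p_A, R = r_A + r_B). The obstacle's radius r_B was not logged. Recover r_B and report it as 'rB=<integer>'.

m = 25472
d = (4, -11);  v_rel = (-1, -16),  |v_rel|² = 257
v_rel×d = (-1)·(-11) − (-16)·(4) = 75
since m = R²·257 − 75²:  R² = (5625 + 25472) / 257 = 121
R = √121 = 11  ⇒  r_B = 11 − 4 = 7

rB=7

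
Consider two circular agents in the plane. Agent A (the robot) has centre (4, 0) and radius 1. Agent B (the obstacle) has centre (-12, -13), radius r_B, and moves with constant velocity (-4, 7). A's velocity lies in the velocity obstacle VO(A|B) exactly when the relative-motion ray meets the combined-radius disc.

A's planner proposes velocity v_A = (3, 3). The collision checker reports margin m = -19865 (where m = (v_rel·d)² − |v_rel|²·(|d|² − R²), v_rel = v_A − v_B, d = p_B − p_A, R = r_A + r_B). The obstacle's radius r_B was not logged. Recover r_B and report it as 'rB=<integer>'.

m = -19865
d = (-16, -13);  v_rel = (7, -4),  |v_rel|² = 65
v_rel×d = (7)·(-13) − (-4)·(-16) = -155
since m = R²·65 − (-155)²:  R² = (24025 + -19865) / 65 = 64
R = √64 = 8  ⇒  r_B = 8 − 1 = 7

rB=7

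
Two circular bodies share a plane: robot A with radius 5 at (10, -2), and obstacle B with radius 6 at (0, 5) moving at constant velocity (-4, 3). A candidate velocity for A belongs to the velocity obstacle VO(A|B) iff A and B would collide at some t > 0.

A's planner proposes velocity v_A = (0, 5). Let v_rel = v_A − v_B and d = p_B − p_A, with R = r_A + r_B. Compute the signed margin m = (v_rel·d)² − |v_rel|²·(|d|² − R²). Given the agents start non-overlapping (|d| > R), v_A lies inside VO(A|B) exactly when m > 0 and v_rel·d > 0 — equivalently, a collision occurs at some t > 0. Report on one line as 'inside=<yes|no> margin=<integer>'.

d = (-10, 7),  |d|² = 149;  R = 5+6 = 11,  c = 149−11² = 28
v_rel = (4, 2),  |v_rel|² = 20;  v_rel·d = (4)·(-10) + (2)·(7) = -26
20·t² + 52·t + 28 = 0  ⇒  m = (-26)² − 20·28 = 116
m = 116 > 0,  v_rel·d = -26 < 0  ⇒  outside

inside=no margin=116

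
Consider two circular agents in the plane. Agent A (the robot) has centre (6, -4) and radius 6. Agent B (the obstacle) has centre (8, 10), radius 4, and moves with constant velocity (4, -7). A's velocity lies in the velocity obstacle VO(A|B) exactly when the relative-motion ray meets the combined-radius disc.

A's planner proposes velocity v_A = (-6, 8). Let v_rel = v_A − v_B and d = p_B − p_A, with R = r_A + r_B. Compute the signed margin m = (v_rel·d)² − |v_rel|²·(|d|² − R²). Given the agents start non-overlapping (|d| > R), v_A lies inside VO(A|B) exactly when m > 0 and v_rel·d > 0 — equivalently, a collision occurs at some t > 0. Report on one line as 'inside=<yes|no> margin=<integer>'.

d = (2, 14),  |d|² = 200;  R = 6+4 = 10,  c = 200−10² = 100
v_rel = (-10, 15),  |v_rel|² = 325;  v_rel·d = (-10)·(2) + (15)·(14) = 190
325·t² − 380·t + 100 = 0  ⇒  m = 190² − 325·100 = 3600
m = 3600 > 0,  v_rel·d = 190 > 0  ⇒  inside

inside=yes margin=3600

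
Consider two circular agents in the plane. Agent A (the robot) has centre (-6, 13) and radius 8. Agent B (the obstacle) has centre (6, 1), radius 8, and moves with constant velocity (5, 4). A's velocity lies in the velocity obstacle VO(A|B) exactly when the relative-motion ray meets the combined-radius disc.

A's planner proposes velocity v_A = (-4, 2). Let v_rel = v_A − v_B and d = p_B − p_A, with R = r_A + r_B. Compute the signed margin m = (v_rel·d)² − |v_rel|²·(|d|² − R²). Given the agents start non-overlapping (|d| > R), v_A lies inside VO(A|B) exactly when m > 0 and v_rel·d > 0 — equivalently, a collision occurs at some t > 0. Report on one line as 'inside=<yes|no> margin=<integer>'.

d = (12, -12),  |d|² = 288;  R = 8+8 = 16,  c = 288−16² = 32
v_rel = (-9, -2),  |v_rel|² = 85;  v_rel·d = (-9)·(12) + (-2)·(-12) = -84
85·t² + 168·t + 32 = 0  ⇒  m = (-84)² − 85·32 = 4336
m = 4336 > 0,  v_rel·d = -84 < 0  ⇒  outside

inside=no margin=4336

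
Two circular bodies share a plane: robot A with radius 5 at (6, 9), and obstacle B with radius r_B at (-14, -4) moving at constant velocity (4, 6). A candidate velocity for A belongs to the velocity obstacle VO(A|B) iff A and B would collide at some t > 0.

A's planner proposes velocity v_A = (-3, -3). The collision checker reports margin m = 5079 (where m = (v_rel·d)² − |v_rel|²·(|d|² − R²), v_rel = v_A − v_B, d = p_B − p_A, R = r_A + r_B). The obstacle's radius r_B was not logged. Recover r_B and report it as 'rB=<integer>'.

m = 5079
d = (-20, -13);  v_rel = (-7, -9),  |v_rel|² = 130
v_rel×d = (-7)·(-13) − (-9)·(-20) = -89
since m = R²·130 − (-89)²:  R² = (7921 + 5079) / 130 = 100
R = √100 = 10  ⇒  r_B = 10 − 5 = 5

rB=5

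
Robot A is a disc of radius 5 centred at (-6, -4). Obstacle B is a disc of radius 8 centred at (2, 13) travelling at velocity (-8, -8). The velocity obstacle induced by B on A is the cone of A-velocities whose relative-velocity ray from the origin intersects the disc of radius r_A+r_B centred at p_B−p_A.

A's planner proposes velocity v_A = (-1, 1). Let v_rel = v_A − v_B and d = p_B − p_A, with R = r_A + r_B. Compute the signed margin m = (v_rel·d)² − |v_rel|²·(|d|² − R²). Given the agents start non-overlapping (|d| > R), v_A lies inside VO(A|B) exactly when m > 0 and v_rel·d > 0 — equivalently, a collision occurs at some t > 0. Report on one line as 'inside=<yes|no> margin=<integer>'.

d = (8, 17),  |d|² = 353;  R = 5+8 = 13,  c = 353−13² = 184
v_rel = (7, 9),  |v_rel|² = 130;  v_rel·d = (7)·(8) + (9)·(17) = 209
130·t² − 418·t + 184 = 0  ⇒  m = 209² − 130·184 = 19761
m = 19761 > 0,  v_rel·d = 209 > 0  ⇒  inside

inside=yes margin=19761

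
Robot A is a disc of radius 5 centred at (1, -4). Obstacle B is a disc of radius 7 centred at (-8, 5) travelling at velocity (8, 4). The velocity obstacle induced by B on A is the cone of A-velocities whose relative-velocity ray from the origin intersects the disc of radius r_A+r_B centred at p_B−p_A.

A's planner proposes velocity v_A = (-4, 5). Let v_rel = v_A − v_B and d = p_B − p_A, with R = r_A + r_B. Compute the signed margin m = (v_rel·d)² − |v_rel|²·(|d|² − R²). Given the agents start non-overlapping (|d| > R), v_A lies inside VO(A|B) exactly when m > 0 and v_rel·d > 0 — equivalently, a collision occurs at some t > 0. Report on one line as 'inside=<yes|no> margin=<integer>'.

d = (-9, 9),  |d|² = 162;  R = 5+7 = 12,  c = 162−12² = 18
v_rel = (-12, 1),  |v_rel|² = 145;  v_rel·d = (-12)·(-9) + (1)·(9) = 117
145·t² − 234·t + 18 = 0  ⇒  m = 117² − 145·18 = 11079
m = 11079 > 0,  v_rel·d = 117 > 0  ⇒  inside

inside=yes margin=11079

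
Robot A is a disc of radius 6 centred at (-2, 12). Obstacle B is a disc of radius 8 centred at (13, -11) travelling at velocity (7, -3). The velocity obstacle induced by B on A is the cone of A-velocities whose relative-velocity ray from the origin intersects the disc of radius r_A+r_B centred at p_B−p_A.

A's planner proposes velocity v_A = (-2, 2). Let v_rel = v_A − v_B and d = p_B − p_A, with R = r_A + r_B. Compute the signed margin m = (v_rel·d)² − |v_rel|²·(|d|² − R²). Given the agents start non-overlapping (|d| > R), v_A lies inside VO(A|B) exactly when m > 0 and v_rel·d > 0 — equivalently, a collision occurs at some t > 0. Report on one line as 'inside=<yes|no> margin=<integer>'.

d = (15, -23),  |d|² = 754;  R = 6+8 = 14,  c = 754−14² = 558
v_rel = (-9, 5),  |v_rel|² = 106;  v_rel·d = (-9)·(15) + (5)·(-23) = -250
106·t² + 500·t + 558 = 0  ⇒  m = (-250)² − 106·558 = 3352
m = 3352 > 0,  v_rel·d = -250 < 0  ⇒  outside

inside=no margin=3352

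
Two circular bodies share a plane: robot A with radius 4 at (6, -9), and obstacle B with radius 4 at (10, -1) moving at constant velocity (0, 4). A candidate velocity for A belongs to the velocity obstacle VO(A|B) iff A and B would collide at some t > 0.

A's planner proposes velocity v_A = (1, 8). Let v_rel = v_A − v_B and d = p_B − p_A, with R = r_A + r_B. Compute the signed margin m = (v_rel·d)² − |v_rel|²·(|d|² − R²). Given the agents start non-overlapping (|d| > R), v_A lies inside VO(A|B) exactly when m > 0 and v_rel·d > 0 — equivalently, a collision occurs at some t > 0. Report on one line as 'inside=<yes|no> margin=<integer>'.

d = (4, 8),  |d|² = 80;  R = 4+4 = 8,  c = 80−8² = 16
v_rel = (1, 4),  |v_rel|² = 17;  v_rel·d = (1)·(4) + (4)·(8) = 36
17·t² − 72·t + 16 = 0  ⇒  m = 36² − 17·16 = 1024
m = 1024 > 0,  v_rel·d = 36 > 0  ⇒  inside

inside=yes margin=1024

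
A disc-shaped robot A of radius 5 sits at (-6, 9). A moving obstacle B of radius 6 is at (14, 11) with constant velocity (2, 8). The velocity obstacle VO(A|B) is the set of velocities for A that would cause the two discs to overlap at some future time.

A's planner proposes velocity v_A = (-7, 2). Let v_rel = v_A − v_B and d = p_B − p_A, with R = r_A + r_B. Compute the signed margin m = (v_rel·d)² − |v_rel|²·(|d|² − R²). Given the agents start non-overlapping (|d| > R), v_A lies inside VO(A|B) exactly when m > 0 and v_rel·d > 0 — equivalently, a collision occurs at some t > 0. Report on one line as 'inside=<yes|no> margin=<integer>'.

d = (20, 2),  |d|² = 404;  R = 5+6 = 11,  c = 404−11² = 283
v_rel = (-9, -6),  |v_rel|² = 117;  v_rel·d = (-9)·(20) + (-6)·(2) = -192
117·t² + 384·t + 283 = 0  ⇒  m = (-192)² − 117·283 = 3753
m = 3753 > 0,  v_rel·d = -192 < 0  ⇒  outside

inside=no margin=3753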